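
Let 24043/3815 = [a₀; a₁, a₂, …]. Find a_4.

5

24043 = 6·3815 + 1153   →  a_0 = 6
3815 = 3·1153 + 356   →  a_1 = 3
1153 = 3·356 + 85   →  a_2 = 3
356 = 4·85 + 16   →  a_3 = 4
85 = 5·16 + 5   →  a_4 = 5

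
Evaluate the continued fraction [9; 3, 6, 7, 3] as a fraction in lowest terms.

Using pₖ = aₖpₖ₋₁ + pₖ₋₂ and qₖ = aₖqₖ₋₁ + qₖ₋₂:
  k=0: a=9, p=9, q=1
  k=1: a=3, p=28, q=3
  k=2: a=6, p=177, q=19
  k=3: a=7, p=1267, q=136
  k=4: a=3, p=3978, q=427

3978/427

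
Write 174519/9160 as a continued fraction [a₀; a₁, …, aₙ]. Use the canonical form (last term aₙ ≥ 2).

[19; 19, 8, 8, 2, 3]

174519 = 19×9160 + 479
9160 = 19×479 + 59
479 = 8×59 + 7
59 = 8×7 + 3
7 = 2×3 + 1
3 = 3×1 + 0  (stop)
So 174519/9160 = [19; 19, 8, 8, 2, 3].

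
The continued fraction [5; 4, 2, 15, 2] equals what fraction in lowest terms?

Fold from the inside: start with 2/1.
  15 + 1/2 = 31/2
  2 + 2/31 = 64/31
  4 + 31/64 = 287/64
  5 + 64/287 = 1499/287

1499/287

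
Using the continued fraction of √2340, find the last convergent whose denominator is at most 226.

√2340 = [48; 2, 1, 2, 10, 2, 1, 2, 96, …] (period length 8).
Convergents:
  p_0/q_0 = 48/1
  p_1/q_1 = 97/2
  p_2/q_2 = 145/3
  p_3/q_3 = 387/8
  p_4/q_4 = 4015/83
  p_5/q_5 = 8417/174
  p_6/q_6 = 12432/257
q_5 = 174 ≤ 226 < 257 = q_6, so the answer is 8417/174.

8417/174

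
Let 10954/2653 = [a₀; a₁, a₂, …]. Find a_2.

1

10954 = 4·2653 + 342   →  a_0 = 4
2653 = 7·342 + 259   →  a_1 = 7
342 = 1·259 + 83   →  a_2 = 1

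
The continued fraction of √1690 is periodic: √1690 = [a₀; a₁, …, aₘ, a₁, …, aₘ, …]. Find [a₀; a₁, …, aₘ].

[41; 9, 8, 9, 82]

a₀ = ⌊√1690⌋ = 41.
With m₀=0, d₀=1 and mₖ₊₁ = dₖaₖ − mₖ, dₖ₊₁ = (n − mₖ₊₁²)/dₖ, aₖ₊₁ = ⌊(a₀+mₖ₊₁)/dₖ₊₁⌋:
  k=1: m=41, d=9, a=9
  k=2: m=40, d=10, a=8
  k=3: m=40, d=9, a=9
  k=4: m=41, d=1, a=82
d=1 and a=2a₀=82 at k=4, so the next step gives (m, d) = (41, 9) again — its k=1 value — and the period has length 4.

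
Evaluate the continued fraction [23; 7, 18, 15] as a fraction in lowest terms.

44247/1912

Fold from the inside: start with 15/1.
  18 + 1/15 = 271/15
  7 + 15/271 = 1912/271
  23 + 271/1912 = 44247/1912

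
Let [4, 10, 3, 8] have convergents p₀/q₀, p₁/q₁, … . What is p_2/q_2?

Using pₖ = aₖpₖ₋₁ + pₖ₋₂, qₖ = aₖqₖ₋₁ + qₖ₋₂ (with p₋₁=1, p₋₂=0, q₋₁=0, q₋₂=1):
  k=0: a=4, p=4, q=1
  k=1: a=10, p=41, q=10
  k=2: a=3, p=127, q=31

127/31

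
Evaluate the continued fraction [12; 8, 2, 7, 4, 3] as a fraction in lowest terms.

20625/1702

Using pₖ = aₖpₖ₋₁ + pₖ₋₂ and qₖ = aₖqₖ₋₁ + qₖ₋₂:
  k=0: a=12, p=12, q=1
  k=1: a=8, p=97, q=8
  k=2: a=2, p=206, q=17
  k=3: a=7, p=1539, q=127
  k=4: a=4, p=6362, q=525
  k=5: a=3, p=20625, q=1702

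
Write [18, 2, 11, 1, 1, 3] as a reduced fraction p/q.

Fold from the inside: start with 3/1.
  1 + 1/3 = 4/3
  1 + 3/4 = 7/4
  11 + 4/7 = 81/7
  2 + 7/81 = 169/81
  18 + 81/169 = 3123/169

3123/169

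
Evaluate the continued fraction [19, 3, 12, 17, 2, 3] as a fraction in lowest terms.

87636/4535

Fold from the inside: start with 3/1.
  2 + 1/3 = 7/3
  17 + 3/7 = 122/7
  12 + 7/122 = 1471/122
  3 + 122/1471 = 4535/1471
  19 + 1471/4535 = 87636/4535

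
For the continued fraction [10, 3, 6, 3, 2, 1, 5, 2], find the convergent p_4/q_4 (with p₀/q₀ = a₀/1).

Using pₖ = aₖpₖ₋₁ + pₖ₋₂, qₖ = aₖqₖ₋₁ + qₖ₋₂ (with p₋₁=1, p₋₂=0, q₋₁=0, q₋₂=1):
  k=0: a=10, p=10, q=1
  k=1: a=3, p=31, q=3
  k=2: a=6, p=196, q=19
  k=3: a=3, p=619, q=60
  k=4: a=2, p=1434, q=139

1434/139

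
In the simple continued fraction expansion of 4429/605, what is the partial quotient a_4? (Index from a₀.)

3

4429 = 7·605 + 194   →  a_0 = 7
605 = 3·194 + 23   →  a_1 = 3
194 = 8·23 + 10   →  a_2 = 8
23 = 2·10 + 3   →  a_3 = 2
10 = 3·3 + 1   →  a_4 = 3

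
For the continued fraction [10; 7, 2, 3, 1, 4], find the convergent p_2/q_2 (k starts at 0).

Using pₖ = aₖpₖ₋₁ + pₖ₋₂, qₖ = aₖqₖ₋₁ + qₖ₋₂ (with p₋₁=1, p₋₂=0, q₋₁=0, q₋₂=1):
  k=0: a=10, p=10, q=1
  k=1: a=7, p=71, q=7
  k=2: a=2, p=152, q=15

152/15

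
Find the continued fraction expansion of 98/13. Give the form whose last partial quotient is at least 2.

[7; 1, 1, 6]

98 = 7·13 + 7
13 = 1·7 + 6
7 = 1·6 + 1
6 = 6·1 + 0  (stop)
So 98/13 = [7; 1, 1, 6].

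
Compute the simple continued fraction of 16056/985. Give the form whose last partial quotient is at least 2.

16056 = 16·985 + 296
985 = 3·296 + 97
296 = 3·97 + 5
97 = 19·5 + 2
5 = 2·2 + 1
2 = 2·1 + 0  (stop)
So 16056/985 = [16; 3, 3, 19, 2, 2].

[16; 3, 3, 19, 2, 2]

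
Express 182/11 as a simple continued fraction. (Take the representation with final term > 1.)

182 = 16*11 + 6
11 = 1*6 + 5
6 = 1*5 + 1
5 = 5*1 + 0  (stop)
So 182/11 = [16; 1, 1, 5].

[16; 1, 1, 5]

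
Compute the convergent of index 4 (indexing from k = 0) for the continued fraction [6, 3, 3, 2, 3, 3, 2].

498/79

Using pₖ = aₖpₖ₋₁ + pₖ₋₂, qₖ = aₖqₖ₋₁ + qₖ₋₂ (with p₋₁=1, p₋₂=0, q₋₁=0, q₋₂=1):
  k=0: a=6, p=6, q=1
  k=1: a=3, p=19, q=3
  k=2: a=3, p=63, q=10
  k=3: a=2, p=145, q=23
  k=4: a=3, p=498, q=79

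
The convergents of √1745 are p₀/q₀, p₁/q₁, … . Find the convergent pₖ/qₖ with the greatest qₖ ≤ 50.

919/22

√1745 = [41; 1, 3, 2, 2, 3, 1, 82, …] (period length 7).
Convergents:
  p_0/q_0 = 41/1
  p_1/q_1 = 42/1
  p_2/q_2 = 167/4
  p_3/q_3 = 376/9
  p_4/q_4 = 919/22
  p_5/q_5 = 3133/75
q_4 = 22 ≤ 50 < 75 = q_5, so the answer is 919/22.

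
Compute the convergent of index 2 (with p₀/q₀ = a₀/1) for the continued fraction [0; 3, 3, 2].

3/10

Using pₖ = aₖpₖ₋₁ + pₖ₋₂, qₖ = aₖqₖ₋₁ + qₖ₋₂ (with p₋₁=1, p₋₂=0, q₋₁=0, q₋₂=1):
  k=0: a=0, p=0, q=1
  k=1: a=3, p=1, q=3
  k=2: a=3, p=3, q=10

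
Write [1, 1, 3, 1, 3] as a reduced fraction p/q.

Fold from the inside: start with 3/1.
  1 + 1/3 = 4/3
  3 + 3/4 = 15/4
  1 + 4/15 = 19/15
  1 + 15/19 = 34/19

34/19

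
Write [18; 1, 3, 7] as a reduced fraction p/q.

544/29

Fold from the inside: start with 7/1.
  3 + 1/7 = 22/7
  1 + 7/22 = 29/22
  18 + 22/29 = 544/29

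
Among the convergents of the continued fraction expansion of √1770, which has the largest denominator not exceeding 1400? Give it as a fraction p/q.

√1770 = [42; 14, 84, …] (period length 2).
Convergents:
  p_0/q_0 = 42/1
  p_1/q_1 = 589/14
  p_2/q_2 = 49518/1177
  p_3/q_3 = 693841/16492
q_2 = 1177 ≤ 1400 < 16492 = q_3, so the answer is 49518/1177.

49518/1177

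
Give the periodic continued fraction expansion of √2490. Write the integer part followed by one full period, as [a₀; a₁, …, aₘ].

a₀ = ⌊√2490⌋ = 49.
With m₀=0, d₀=1 and mₖ₊₁ = dₖaₖ − mₖ, dₖ₊₁ = (n − mₖ₊₁²)/dₖ, aₖ₊₁ = ⌊(a₀+mₖ₊₁)/dₖ₊₁⌋:
  k=1: m=49, d=89, a=1
  k=2: m=40, d=10, a=8
  k=3: m=40, d=89, a=1
  k=4: m=49, d=1, a=98
d=1 and a=2a₀=98 at k=4, so the next step gives (m, d) = (49, 89) again — its k=1 value — and the period has length 4.

[49; 1, 8, 1, 98]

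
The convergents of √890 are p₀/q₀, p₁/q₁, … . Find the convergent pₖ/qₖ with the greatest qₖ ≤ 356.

√890 = [29; 1, 4, 1, 58, …] (period length 4).
Convergents:
  p_0/q_0 = 29/1
  p_1/q_1 = 30/1
  p_2/q_2 = 149/5
  p_3/q_3 = 179/6
  p_4/q_4 = 10531/353
  p_5/q_5 = 10710/359
q_4 = 353 ≤ 356 < 359 = q_5, so the answer is 10531/353.

10531/353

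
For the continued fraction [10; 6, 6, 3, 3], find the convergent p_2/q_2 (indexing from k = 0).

Using pₖ = aₖpₖ₋₁ + pₖ₋₂, qₖ = aₖqₖ₋₁ + qₖ₋₂ (with p₋₁=1, p₋₂=0, q₋₁=0, q₋₂=1):
  k=0: a=10, p=10, q=1
  k=1: a=6, p=61, q=6
  k=2: a=6, p=376, q=37

376/37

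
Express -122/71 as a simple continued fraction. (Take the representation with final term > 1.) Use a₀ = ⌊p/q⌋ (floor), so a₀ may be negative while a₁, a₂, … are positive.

-122 = -2·71 + 20
71 = 3·20 + 11
20 = 1·11 + 9
11 = 1·9 + 2
9 = 4·2 + 1
2 = 2·1 + 0  (stop)
So -122/71 = [-2; 3, 1, 1, 4, 2].

[-2; 3, 1, 1, 4, 2]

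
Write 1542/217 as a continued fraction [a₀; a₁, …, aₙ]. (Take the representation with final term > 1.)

1542 = 7*217 + 23
217 = 9*23 + 10
23 = 2*10 + 3
10 = 3*3 + 1
3 = 3*1 + 0  (stop)
So 1542/217 = [7; 9, 2, 3, 3].

[7; 9, 2, 3, 3]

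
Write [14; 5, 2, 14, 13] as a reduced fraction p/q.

Fold from the inside: start with 13/1.
  14 + 1/13 = 183/13
  2 + 13/183 = 379/183
  5 + 183/379 = 2078/379
  14 + 379/2078 = 29471/2078

29471/2078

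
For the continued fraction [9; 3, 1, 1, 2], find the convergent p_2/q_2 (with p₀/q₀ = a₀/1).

Using pₖ = aₖpₖ₋₁ + pₖ₋₂, qₖ = aₖqₖ₋₁ + qₖ₋₂ (with p₋₁=1, p₋₂=0, q₋₁=0, q₋₂=1):
  k=0: a=9, p=9, q=1
  k=1: a=3, p=28, q=3
  k=2: a=1, p=37, q=4

37/4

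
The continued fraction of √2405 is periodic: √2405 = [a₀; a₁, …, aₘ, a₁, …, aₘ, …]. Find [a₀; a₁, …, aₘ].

a₀ = ⌊√2405⌋ = 49.
With m₀=0, d₀=1 and mₖ₊₁ = dₖaₖ − mₖ, dₖ₊₁ = (n − mₖ₊₁²)/dₖ, aₖ₊₁ = ⌊(a₀+mₖ₊₁)/dₖ₊₁⌋:
  k=1: m=49, d=4, a=24
  k=2: m=47, d=49, a=1
  k=3: m=2, d=49, a=1
  k=4: m=47, d=4, a=24
  k=5: m=49, d=1, a=98
d=1 and a=2a₀=98 at k=5, so the next step gives (m, d) = (49, 4) again — its k=1 value — and the period has length 5.

[49; 24, 1, 1, 24, 98]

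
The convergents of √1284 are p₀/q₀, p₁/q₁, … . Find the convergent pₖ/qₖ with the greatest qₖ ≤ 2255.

√1284 = [35; 1, 4, 1, 70, …] (period length 4).
Convergents:
  p_0/q_0 = 35/1
  p_1/q_1 = 36/1
  p_2/q_2 = 179/5
  p_3/q_3 = 215/6
  p_4/q_4 = 15229/425
  p_5/q_5 = 15444/431
  p_6/q_6 = 77005/2149
  p_7/q_7 = 92449/2580
q_6 = 2149 ≤ 2255 < 2580 = q_7, so the answer is 77005/2149.

77005/2149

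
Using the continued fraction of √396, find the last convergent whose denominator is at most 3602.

√396 = [19; 1, 8, 1, 38, …] (period length 4).
Convergents:
  p_0/q_0 = 19/1
  p_1/q_1 = 20/1
  p_2/q_2 = 179/9
  p_3/q_3 = 199/10
  p_4/q_4 = 7741/389
  p_5/q_5 = 7940/399
  p_6/q_6 = 71261/3581
  p_7/q_7 = 79201/3980
q_6 = 3581 ≤ 3602 < 3980 = q_7, so the answer is 71261/3581.

71261/3581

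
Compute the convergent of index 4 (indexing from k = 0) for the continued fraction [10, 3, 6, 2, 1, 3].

619/60

Using pₖ = aₖpₖ₋₁ + pₖ₋₂, qₖ = aₖqₖ₋₁ + qₖ₋₂ (with p₋₁=1, p₋₂=0, q₋₁=0, q₋₂=1):
  k=0: a=10, p=10, q=1
  k=1: a=3, p=31, q=3
  k=2: a=6, p=196, q=19
  k=3: a=2, p=423, q=41
  k=4: a=1, p=619, q=60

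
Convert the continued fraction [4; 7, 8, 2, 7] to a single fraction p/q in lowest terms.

Using pₖ = aₖpₖ₋₁ + pₖ₋₂ and qₖ = aₖqₖ₋₁ + qₖ₋₂:
  k=0: a=4, p=4, q=1
  k=1: a=7, p=29, q=7
  k=2: a=8, p=236, q=57
  k=3: a=2, p=501, q=121
  k=4: a=7, p=3743, q=904

3743/904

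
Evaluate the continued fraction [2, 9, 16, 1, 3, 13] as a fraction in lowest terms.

Using pₖ = aₖpₖ₋₁ + pₖ₋₂ and qₖ = aₖqₖ₋₁ + qₖ₋₂:
  k=0: a=2, p=2, q=1
  k=1: a=9, p=19, q=9
  k=2: a=16, p=306, q=145
  k=3: a=1, p=325, q=154
  k=4: a=3, p=1281, q=607
  k=5: a=13, p=16978, q=8045

16978/8045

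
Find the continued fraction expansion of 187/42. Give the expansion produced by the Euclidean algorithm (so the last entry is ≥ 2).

[4; 2, 4, 1, 3]

187 = 4·42 + 19
42 = 2·19 + 4
19 = 4·4 + 3
4 = 1·3 + 1
3 = 3·1 + 0  (stop)
So 187/42 = [4; 2, 4, 1, 3].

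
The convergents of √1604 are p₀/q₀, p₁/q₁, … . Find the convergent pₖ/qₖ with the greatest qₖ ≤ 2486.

√1604 = [40; 20, 80, …] (period length 2).
Convergents:
  p_0/q_0 = 40/1
  p_1/q_1 = 801/20
  p_2/q_2 = 64120/1601
  p_3/q_3 = 1283201/32040
q_2 = 1601 ≤ 2486 < 32040 = q_3, so the answer is 64120/1601.

64120/1601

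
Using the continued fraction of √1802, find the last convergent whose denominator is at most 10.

√1802 = [42; 2, 4, 2, 84, …] (period length 4).
Convergents:
  p_0/q_0 = 42/1
  p_1/q_1 = 85/2
  p_2/q_2 = 382/9
  p_3/q_3 = 849/20
q_2 = 9 ≤ 10 < 20 = q_3, so the answer is 382/9.

382/9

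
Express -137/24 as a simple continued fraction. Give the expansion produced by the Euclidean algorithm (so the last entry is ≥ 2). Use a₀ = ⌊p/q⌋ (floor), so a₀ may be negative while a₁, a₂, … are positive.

[-6; 3, 2, 3]

-137 = -6·24 + 7
24 = 3·7 + 3
7 = 2·3 + 1
3 = 3·1 + 0  (stop)
So -137/24 = [-6; 3, 2, 3].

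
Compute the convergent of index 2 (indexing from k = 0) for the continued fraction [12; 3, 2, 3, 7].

Using pₖ = aₖpₖ₋₁ + pₖ₋₂, qₖ = aₖqₖ₋₁ + qₖ₋₂ (with p₋₁=1, p₋₂=0, q₋₁=0, q₋₂=1):
  k=0: a=12, p=12, q=1
  k=1: a=3, p=37, q=3
  k=2: a=2, p=86, q=7

86/7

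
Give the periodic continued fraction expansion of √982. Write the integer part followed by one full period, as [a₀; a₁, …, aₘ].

[31; 2, 1, 30, 1, 2, 62]

a₀ = ⌊√982⌋ = 31.
With m₀=0, d₀=1 and mₖ₊₁ = dₖaₖ − mₖ, dₖ₊₁ = (n − mₖ₊₁²)/dₖ, aₖ₊₁ = ⌊(a₀+mₖ₊₁)/dₖ₊₁⌋:
  k=1: m=31, d=21, a=2
  k=2: m=11, d=41, a=1
  k=3: m=30, d=2, a=30
  k=4: m=30, d=41, a=1
  k=5: m=11, d=21, a=2
  k=6: m=31, d=1, a=62
d=1 and a=2a₀=62 at k=6, so the next step gives (m, d) = (31, 21) again — its k=1 value — and the period has length 6.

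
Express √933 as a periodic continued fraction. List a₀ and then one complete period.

a₀ = ⌊√933⌋ = 30.
With m₀=0, d₀=1 and mₖ₊₁ = dₖaₖ − mₖ, dₖ₊₁ = (n − mₖ₊₁²)/dₖ, aₖ₊₁ = ⌊(a₀+mₖ₊₁)/dₖ₊₁⌋:
  k=1: m=30, d=33, a=1
  k=2: m=3, d=28, a=1
  k=3: m=25, d=11, a=5
  k=4: m=30, d=3, a=20
  k=5: m=30, d=11, a=5
  k=6: m=25, d=28, a=1
  k=7: m=3, d=33, a=1
  k=8: m=30, d=1, a=60
d=1 and a=2a₀=60 at k=8, so the next step gives (m, d) = (30, 33) again — its k=1 value — and the period has length 8.

[30; 1, 1, 5, 20, 5, 1, 1, 60]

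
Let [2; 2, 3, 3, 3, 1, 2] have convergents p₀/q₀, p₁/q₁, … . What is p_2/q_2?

Using pₖ = aₖpₖ₋₁ + pₖ₋₂, qₖ = aₖqₖ₋₁ + qₖ₋₂ (with p₋₁=1, p₋₂=0, q₋₁=0, q₋₂=1):
  k=0: a=2, p=2, q=1
  k=1: a=2, p=5, q=2
  k=2: a=3, p=17, q=7

17/7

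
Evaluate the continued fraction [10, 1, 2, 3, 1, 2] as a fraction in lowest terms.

Fold from the inside: start with 2/1.
  1 + 1/2 = 3/2
  3 + 2/3 = 11/3
  2 + 3/11 = 25/11
  1 + 11/25 = 36/25
  10 + 25/36 = 385/36

385/36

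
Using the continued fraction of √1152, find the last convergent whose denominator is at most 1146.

√1152 = [33; 1, 15, 1, 66, …] (period length 4).
Convergents:
  p_0/q_0 = 33/1
  p_1/q_1 = 34/1
  p_2/q_2 = 543/16
  p_3/q_3 = 577/17
  p_4/q_4 = 38625/1138
  p_5/q_5 = 39202/1155
q_4 = 1138 ≤ 1146 < 1155 = q_5, so the answer is 38625/1138.

38625/1138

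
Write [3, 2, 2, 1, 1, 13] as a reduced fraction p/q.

Fold from the inside: start with 13/1.
  1 + 1/13 = 14/13
  1 + 13/14 = 27/14
  2 + 14/27 = 68/27
  2 + 27/68 = 163/68
  3 + 68/163 = 557/163

557/163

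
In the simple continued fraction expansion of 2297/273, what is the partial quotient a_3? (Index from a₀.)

2297 = 8·273 + 113   →  a_0 = 8
273 = 2·113 + 47   →  a_1 = 2
113 = 2·47 + 19   →  a_2 = 2
47 = 2·19 + 9   →  a_3 = 2

2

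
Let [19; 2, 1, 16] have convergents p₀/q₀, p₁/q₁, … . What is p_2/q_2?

58/3

Using pₖ = aₖpₖ₋₁ + pₖ₋₂, qₖ = aₖqₖ₋₁ + qₖ₋₂ (with p₋₁=1, p₋₂=0, q₋₁=0, q₋₂=1):
  k=0: a=19, p=19, q=1
  k=1: a=2, p=39, q=2
  k=2: a=1, p=58, q=3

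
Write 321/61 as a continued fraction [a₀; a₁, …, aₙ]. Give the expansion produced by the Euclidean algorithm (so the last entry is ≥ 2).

321 = 5·61 + 16
61 = 3·16 + 13
16 = 1·13 + 3
13 = 4·3 + 1
3 = 3·1 + 0  (stop)
So 321/61 = [5; 3, 1, 4, 3].

[5; 3, 1, 4, 3]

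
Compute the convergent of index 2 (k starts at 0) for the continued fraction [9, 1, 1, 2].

19/2

Using pₖ = aₖpₖ₋₁ + pₖ₋₂, qₖ = aₖqₖ₋₁ + qₖ₋₂ (with p₋₁=1, p₋₂=0, q₋₁=0, q₋₂=1):
  k=0: a=9, p=9, q=1
  k=1: a=1, p=10, q=1
  k=2: a=1, p=19, q=2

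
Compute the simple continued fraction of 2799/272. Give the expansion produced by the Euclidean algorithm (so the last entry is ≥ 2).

[10; 3, 2, 3, 1, 8]

2799 = 10*272 + 79
272 = 3*79 + 35
79 = 2*35 + 9
35 = 3*9 + 8
9 = 1*8 + 1
8 = 8*1 + 0  (stop)
So 2799/272 = [10; 3, 2, 3, 1, 8].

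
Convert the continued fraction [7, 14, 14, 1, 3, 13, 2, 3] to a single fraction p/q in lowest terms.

Using pₖ = aₖpₖ₋₁ + pₖ₋₂ and qₖ = aₖqₖ₋₁ + qₖ₋₂:
  k=0: a=7, p=7, q=1
  k=1: a=14, p=99, q=14
  k=2: a=14, p=1393, q=197
  k=3: a=1, p=1492, q=211
  k=4: a=3, p=5869, q=830
  k=5: a=13, p=77789, q=11001
  k=6: a=2, p=161447, q=22832
  k=7: a=3, p=562130, q=79497

562130/79497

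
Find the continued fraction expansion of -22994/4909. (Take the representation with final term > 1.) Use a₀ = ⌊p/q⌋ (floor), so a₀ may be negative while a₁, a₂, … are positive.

[-5; 3, 6, 17, 15]

-22994 = -5×4909 + 1551
4909 = 3×1551 + 256
1551 = 6×256 + 15
256 = 17×15 + 1
15 = 15×1 + 0  (stop)
So -22994/4909 = [-5; 3, 6, 17, 15].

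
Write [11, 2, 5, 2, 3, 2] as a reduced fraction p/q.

2177/190

Using pₖ = aₖpₖ₋₁ + pₖ₋₂ and qₖ = aₖqₖ₋₁ + qₖ₋₂:
  k=0: a=11, p=11, q=1
  k=1: a=2, p=23, q=2
  k=2: a=5, p=126, q=11
  k=3: a=2, p=275, q=24
  k=4: a=3, p=951, q=83
  k=5: a=2, p=2177, q=190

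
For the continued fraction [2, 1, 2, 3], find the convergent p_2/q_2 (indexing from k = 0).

8/3

Using pₖ = aₖpₖ₋₁ + pₖ₋₂, qₖ = aₖqₖ₋₁ + qₖ₋₂ (with p₋₁=1, p₋₂=0, q₋₁=0, q₋₂=1):
  k=0: a=2, p=2, q=1
  k=1: a=1, p=3, q=1
  k=2: a=2, p=8, q=3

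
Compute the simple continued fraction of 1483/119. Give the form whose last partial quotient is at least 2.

1483 = 12·119 + 55
119 = 2·55 + 9
55 = 6·9 + 1
9 = 9·1 + 0  (stop)
So 1483/119 = [12; 2, 6, 9].

[12; 2, 6, 9]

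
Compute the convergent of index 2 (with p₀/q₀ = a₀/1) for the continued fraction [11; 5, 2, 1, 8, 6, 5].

123/11

Using pₖ = aₖpₖ₋₁ + pₖ₋₂, qₖ = aₖqₖ₋₁ + qₖ₋₂ (with p₋₁=1, p₋₂=0, q₋₁=0, q₋₂=1):
  k=0: a=11, p=11, q=1
  k=1: a=5, p=56, q=5
  k=2: a=2, p=123, q=11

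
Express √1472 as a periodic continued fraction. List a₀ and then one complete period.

[38; 2, 1, 2, 1, 2, 76]

a₀ = ⌊√1472⌋ = 38.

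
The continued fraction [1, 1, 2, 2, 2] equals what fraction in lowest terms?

Using pₖ = aₖpₖ₋₁ + pₖ₋₂ and qₖ = aₖqₖ₋₁ + qₖ₋₂:
  k=0: a=1, p=1, q=1
  k=1: a=1, p=2, q=1
  k=2: a=2, p=5, q=3
  k=3: a=2, p=12, q=7
  k=4: a=2, p=29, q=17

29/17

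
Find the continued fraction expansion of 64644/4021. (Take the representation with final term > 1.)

[16; 13, 18, 8, 2]

64644 = 16·4021 + 308
4021 = 13·308 + 17
308 = 18·17 + 2
17 = 8·2 + 1
2 = 2·1 + 0  (stop)
So 64644/4021 = [16; 13, 18, 8, 2].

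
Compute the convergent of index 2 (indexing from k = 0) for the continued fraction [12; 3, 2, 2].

Using pₖ = aₖpₖ₋₁ + pₖ₋₂, qₖ = aₖqₖ₋₁ + qₖ₋₂ (with p₋₁=1, p₋₂=0, q₋₁=0, q₋₂=1):
  k=0: a=12, p=12, q=1
  k=1: a=3, p=37, q=3
  k=2: a=2, p=86, q=7

86/7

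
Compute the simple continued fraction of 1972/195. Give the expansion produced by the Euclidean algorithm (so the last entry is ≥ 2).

1972 = 10·195 + 22
195 = 8·22 + 19
22 = 1·19 + 3
19 = 6·3 + 1
3 = 3·1 + 0  (stop)
So 1972/195 = [10; 8, 1, 6, 3].

[10; 8, 1, 6, 3]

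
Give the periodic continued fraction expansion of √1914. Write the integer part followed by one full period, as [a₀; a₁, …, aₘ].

a₀ = ⌊√1914⌋ = 43.
With m₀=0, d₀=1 and mₖ₊₁ = dₖaₖ − mₖ, dₖ₊₁ = (n − mₖ₊₁²)/dₖ, aₖ₊₁ = ⌊(a₀+mₖ₊₁)/dₖ₊₁⌋:
  k=1: m=43, d=65, a=1
  k=2: m=22, d=22, a=2
  k=3: m=22, d=65, a=1
  k=4: m=43, d=1, a=86
d=1 and a=2a₀=86 at k=4, so the next step gives (m, d) = (43, 65) again — its k=1 value — and the period has length 4.

[43; 1, 2, 1, 86]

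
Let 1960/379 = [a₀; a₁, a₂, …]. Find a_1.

5

1960 = 5·379 + 65   →  a_0 = 5
379 = 5·65 + 54   →  a_1 = 5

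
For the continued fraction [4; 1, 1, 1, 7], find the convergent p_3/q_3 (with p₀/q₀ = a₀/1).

Using pₖ = aₖpₖ₋₁ + pₖ₋₂, qₖ = aₖqₖ₋₁ + qₖ₋₂ (with p₋₁=1, p₋₂=0, q₋₁=0, q₋₂=1):
  k=0: a=4, p=4, q=1
  k=1: a=1, p=5, q=1
  k=2: a=1, p=9, q=2
  k=3: a=1, p=14, q=3

14/3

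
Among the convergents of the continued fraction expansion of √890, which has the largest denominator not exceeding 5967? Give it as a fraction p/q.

√890 = [29; 1, 4, 1, 58, …] (period length 4).
Convergents:
  p_0/q_0 = 29/1
  p_1/q_1 = 30/1
  p_2/q_2 = 149/5
  p_3/q_3 = 179/6
  p_4/q_4 = 10531/353
  p_5/q_5 = 10710/359
  p_6/q_6 = 53371/1789
  p_7/q_7 = 64081/2148
  p_8/q_8 = 3770069/126373
q_7 = 2148 ≤ 5967 < 126373 = q_8, so the answer is 64081/2148.

64081/2148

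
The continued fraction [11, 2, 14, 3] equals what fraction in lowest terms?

Using pₖ = aₖpₖ₋₁ + pₖ₋₂ and qₖ = aₖqₖ₋₁ + qₖ₋₂:
  k=0: a=11, p=11, q=1
  k=1: a=2, p=23, q=2
  k=2: a=14, p=333, q=29
  k=3: a=3, p=1022, q=89

1022/89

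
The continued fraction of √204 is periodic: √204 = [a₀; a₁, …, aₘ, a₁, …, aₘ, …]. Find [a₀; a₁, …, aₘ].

[14; 3, 1, 1, 6, 1, 1, 3, 28]

a₀ = ⌊√204⌋ = 14.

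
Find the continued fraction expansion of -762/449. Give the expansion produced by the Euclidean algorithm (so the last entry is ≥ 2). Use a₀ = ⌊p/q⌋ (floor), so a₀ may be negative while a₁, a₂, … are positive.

-762 = -2*449 + 136
449 = 3*136 + 41
136 = 3*41 + 13
41 = 3*13 + 2
13 = 6*2 + 1
2 = 2*1 + 0  (stop)
So -762/449 = [-2; 3, 3, 3, 6, 2].

[-2; 3, 3, 3, 6, 2]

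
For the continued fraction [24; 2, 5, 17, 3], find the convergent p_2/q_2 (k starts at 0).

269/11

Using pₖ = aₖpₖ₋₁ + pₖ₋₂, qₖ = aₖqₖ₋₁ + qₖ₋₂ (with p₋₁=1, p₋₂=0, q₋₁=0, q₋₂=1):
  k=0: a=24, p=24, q=1
  k=1: a=2, p=49, q=2
  k=2: a=5, p=269, q=11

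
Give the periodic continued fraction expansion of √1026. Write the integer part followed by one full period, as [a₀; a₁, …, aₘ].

[32; 32, 64]

a₀ = ⌊√1026⌋ = 32.
With m₀=0, d₀=1 and mₖ₊₁ = dₖaₖ − mₖ, dₖ₊₁ = (n − mₖ₊₁²)/dₖ, aₖ₊₁ = ⌊(a₀+mₖ₊₁)/dₖ₊₁⌋:
  k=1: m=32, d=2, a=32
  k=2: m=32, d=1, a=64
d=1 and a=2a₀=64 at k=2, so the next step gives (m, d) = (32, 2) again — its k=1 value — and the period has length 2.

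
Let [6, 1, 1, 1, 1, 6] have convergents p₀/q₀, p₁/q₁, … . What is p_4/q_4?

Using pₖ = aₖpₖ₋₁ + pₖ₋₂, qₖ = aₖqₖ₋₁ + qₖ₋₂ (with p₋₁=1, p₋₂=0, q₋₁=0, q₋₂=1):
  k=0: a=6, p=6, q=1
  k=1: a=1, p=7, q=1
  k=2: a=1, p=13, q=2
  k=3: a=1, p=20, q=3
  k=4: a=1, p=33, q=5

33/5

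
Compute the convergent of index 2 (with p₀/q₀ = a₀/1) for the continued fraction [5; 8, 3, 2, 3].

Using pₖ = aₖpₖ₋₁ + pₖ₋₂, qₖ = aₖqₖ₋₁ + qₖ₋₂ (with p₋₁=1, p₋₂=0, q₋₁=0, q₋₂=1):
  k=0: a=5, p=5, q=1
  k=1: a=8, p=41, q=8
  k=2: a=3, p=128, q=25

128/25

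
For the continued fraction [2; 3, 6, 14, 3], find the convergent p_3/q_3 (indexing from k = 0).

Using pₖ = aₖpₖ₋₁ + pₖ₋₂, qₖ = aₖqₖ₋₁ + qₖ₋₂ (with p₋₁=1, p₋₂=0, q₋₁=0, q₋₂=1):
  k=0: a=2, p=2, q=1
  k=1: a=3, p=7, q=3
  k=2: a=6, p=44, q=19
  k=3: a=14, p=623, q=269

623/269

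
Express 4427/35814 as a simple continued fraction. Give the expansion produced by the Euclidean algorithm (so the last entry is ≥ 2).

4427 = 0×35814 + 4427
35814 = 8×4427 + 398
4427 = 11×398 + 49
398 = 8×49 + 6
49 = 8×6 + 1
6 = 6×1 + 0  (stop)
So 4427/35814 = [0; 8, 11, 8, 8, 6].

[0; 8, 11, 8, 8, 6]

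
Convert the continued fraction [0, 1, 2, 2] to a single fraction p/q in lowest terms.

Using pₖ = aₖpₖ₋₁ + pₖ₋₂ and qₖ = aₖqₖ₋₁ + qₖ₋₂:
  k=0: a=0, p=0, q=1
  k=1: a=1, p=1, q=1
  k=2: a=2, p=2, q=3
  k=3: a=2, p=5, q=7

5/7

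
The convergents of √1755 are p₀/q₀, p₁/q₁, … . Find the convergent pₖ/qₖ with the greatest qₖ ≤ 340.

10934/261

√1755 = [41; 1, 8, 3, 8, 1, 82, …] (period length 6).
Convergents:
  p_0/q_0 = 41/1
  p_1/q_1 = 42/1
  p_2/q_2 = 377/9
  p_3/q_3 = 1173/28
  p_4/q_4 = 9761/233
  p_5/q_5 = 10934/261
  p_6/q_6 = 906349/21635
q_5 = 261 ≤ 340 < 21635 = q_6, so the answer is 10934/261.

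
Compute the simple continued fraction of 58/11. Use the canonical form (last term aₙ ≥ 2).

[5; 3, 1, 2]

58 = 5*11 + 3
11 = 3*3 + 2
3 = 1*2 + 1
2 = 2*1 + 0  (stop)
So 58/11 = [5; 3, 1, 2].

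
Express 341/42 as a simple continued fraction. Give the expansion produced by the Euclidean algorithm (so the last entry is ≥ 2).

[8; 8, 2, 2]

341 = 8×42 + 5
42 = 8×5 + 2
5 = 2×2 + 1
2 = 2×1 + 0  (stop)
So 341/42 = [8; 8, 2, 2].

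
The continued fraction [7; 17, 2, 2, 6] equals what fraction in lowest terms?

3931/557

Using pₖ = aₖpₖ₋₁ + pₖ₋₂ and qₖ = aₖqₖ₋₁ + qₖ₋₂:
  k=0: a=7, p=7, q=1
  k=1: a=17, p=120, q=17
  k=2: a=2, p=247, q=35
  k=3: a=2, p=614, q=87
  k=4: a=6, p=3931, q=557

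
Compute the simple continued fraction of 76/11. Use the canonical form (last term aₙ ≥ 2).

76 = 6*11 + 10
11 = 1*10 + 1
10 = 10*1 + 0  (stop)
So 76/11 = [6; 1, 10].

[6; 1, 10]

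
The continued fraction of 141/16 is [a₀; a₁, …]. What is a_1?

141 = 8·16 + 13   →  a_0 = 8
16 = 1·13 + 3   →  a_1 = 1

1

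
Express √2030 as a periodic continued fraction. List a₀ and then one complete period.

[45; 18, 90]

a₀ = ⌊√2030⌋ = 45.
With m₀=0, d₀=1 and mₖ₊₁ = dₖaₖ − mₖ, dₖ₊₁ = (n − mₖ₊₁²)/dₖ, aₖ₊₁ = ⌊(a₀+mₖ₊₁)/dₖ₊₁⌋:
  k=1: m=45, d=5, a=18
  k=2: m=45, d=1, a=90
d=1 and a=2a₀=90 at k=2, so the next step gives (m, d) = (45, 5) again — its k=1 value — and the period has length 2.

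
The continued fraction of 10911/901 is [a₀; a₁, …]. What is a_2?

9

10911 = 12·901 + 99   →  a_0 = 12
901 = 9·99 + 10   →  a_1 = 9
99 = 9·10 + 9   →  a_2 = 9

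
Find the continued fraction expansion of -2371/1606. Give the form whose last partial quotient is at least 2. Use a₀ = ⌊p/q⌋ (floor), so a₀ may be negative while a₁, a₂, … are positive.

[-2; 1, 1, 10, 15, 5]

-2371 = -2*1606 + 841
1606 = 1*841 + 765
841 = 1*765 + 76
765 = 10*76 + 5
76 = 15*5 + 1
5 = 5*1 + 0  (stop)
So -2371/1606 = [-2; 1, 1, 10, 15, 5].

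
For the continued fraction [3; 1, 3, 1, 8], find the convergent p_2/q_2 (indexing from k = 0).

Using pₖ = aₖpₖ₋₁ + pₖ₋₂, qₖ = aₖqₖ₋₁ + qₖ₋₂ (with p₋₁=1, p₋₂=0, q₋₁=0, q₋₂=1):
  k=0: a=3, p=3, q=1
  k=1: a=1, p=4, q=1
  k=2: a=3, p=15, q=4

15/4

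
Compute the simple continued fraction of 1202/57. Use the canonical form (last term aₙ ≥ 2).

1202 = 21·57 + 5
57 = 11·5 + 2
5 = 2·2 + 1
2 = 2·1 + 0  (stop)
So 1202/57 = [21; 11, 2, 2].

[21; 11, 2, 2]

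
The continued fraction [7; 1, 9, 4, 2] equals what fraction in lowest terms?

727/92

Using pₖ = aₖpₖ₋₁ + pₖ₋₂ and qₖ = aₖqₖ₋₁ + qₖ₋₂:
  k=0: a=7, p=7, q=1
  k=1: a=1, p=8, q=1
  k=2: a=9, p=79, q=10
  k=3: a=4, p=324, q=41
  k=4: a=2, p=727, q=92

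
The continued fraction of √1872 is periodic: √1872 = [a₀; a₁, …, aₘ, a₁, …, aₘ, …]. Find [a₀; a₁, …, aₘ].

a₀ = ⌊√1872⌋ = 43.
With m₀=0, d₀=1 and mₖ₊₁ = dₖaₖ − mₖ, dₖ₊₁ = (n − mₖ₊₁²)/dₖ, aₖ₊₁ = ⌊(a₀+mₖ₊₁)/dₖ₊₁⌋:
  k=1: m=43, d=23, a=3
  k=2: m=26, d=52, a=1
  k=3: m=26, d=23, a=3
  k=4: m=43, d=1, a=86
d=1 and a=2a₀=86 at k=4, so the next step gives (m, d) = (43, 23) again — its k=1 value — and the period has length 4.

[43; 3, 1, 3, 86]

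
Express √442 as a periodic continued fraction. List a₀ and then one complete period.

[21; 42]

a₀ = ⌊√442⌋ = 21.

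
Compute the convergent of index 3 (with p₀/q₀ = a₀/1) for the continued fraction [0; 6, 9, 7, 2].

Using pₖ = aₖpₖ₋₁ + pₖ₋₂, qₖ = aₖqₖ₋₁ + qₖ₋₂ (with p₋₁=1, p₋₂=0, q₋₁=0, q₋₂=1):
  k=0: a=0, p=0, q=1
  k=1: a=6, p=1, q=6
  k=2: a=9, p=9, q=55
  k=3: a=7, p=64, q=391

64/391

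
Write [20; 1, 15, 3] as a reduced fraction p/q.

1026/49

Using pₖ = aₖpₖ₋₁ + pₖ₋₂ and qₖ = aₖqₖ₋₁ + qₖ₋₂:
  k=0: a=20, p=20, q=1
  k=1: a=1, p=21, q=1
  k=2: a=15, p=335, q=16
  k=3: a=3, p=1026, q=49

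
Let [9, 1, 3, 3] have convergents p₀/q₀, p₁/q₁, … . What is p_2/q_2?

39/4

Using pₖ = aₖpₖ₋₁ + pₖ₋₂, qₖ = aₖqₖ₋₁ + qₖ₋₂ (with p₋₁=1, p₋₂=0, q₋₁=0, q₋₂=1):
  k=0: a=9, p=9, q=1
  k=1: a=1, p=10, q=1
  k=2: a=3, p=39, q=4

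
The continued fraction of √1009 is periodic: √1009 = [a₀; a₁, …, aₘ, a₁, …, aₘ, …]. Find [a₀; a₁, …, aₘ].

a₀ = ⌊√1009⌋ = 31.

[31; 1, 3, 3, 1, 62]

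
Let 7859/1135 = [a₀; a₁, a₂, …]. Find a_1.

7859 = 6·1135 + 1049   →  a_0 = 6
1135 = 1·1049 + 86   →  a_1 = 1

1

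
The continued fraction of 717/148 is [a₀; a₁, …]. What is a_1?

717 = 4·148 + 125   →  a_0 = 4
148 = 1·125 + 23   →  a_1 = 1

1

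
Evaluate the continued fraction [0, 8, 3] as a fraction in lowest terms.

3/25

Using pₖ = aₖpₖ₋₁ + pₖ₋₂ and qₖ = aₖqₖ₋₁ + qₖ₋₂:
  k=0: a=0, p=0, q=1
  k=1: a=8, p=1, q=8
  k=2: a=3, p=3, q=25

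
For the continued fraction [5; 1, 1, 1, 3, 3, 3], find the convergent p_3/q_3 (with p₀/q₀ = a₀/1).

Using pₖ = aₖpₖ₋₁ + pₖ₋₂, qₖ = aₖqₖ₋₁ + qₖ₋₂ (with p₋₁=1, p₋₂=0, q₋₁=0, q₋₂=1):
  k=0: a=5, p=5, q=1
  k=1: a=1, p=6, q=1
  k=2: a=1, p=11, q=2
  k=3: a=1, p=17, q=3

17/3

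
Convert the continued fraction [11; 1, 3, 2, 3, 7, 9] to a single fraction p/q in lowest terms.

24314/2065

Using pₖ = aₖpₖ₋₁ + pₖ₋₂ and qₖ = aₖqₖ₋₁ + qₖ₋₂:
  k=0: a=11, p=11, q=1
  k=1: a=1, p=12, q=1
  k=2: a=3, p=47, q=4
  k=3: a=2, p=106, q=9
  k=4: a=3, p=365, q=31
  k=5: a=7, p=2661, q=226
  k=6: a=9, p=24314, q=2065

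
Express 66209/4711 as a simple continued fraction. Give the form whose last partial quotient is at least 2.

[14; 18, 2, 9, 3, 4]

66209 = 14*4711 + 255
4711 = 18*255 + 121
255 = 2*121 + 13
121 = 9*13 + 4
13 = 3*4 + 1
4 = 4*1 + 0  (stop)
So 66209/4711 = [14; 18, 2, 9, 3, 4].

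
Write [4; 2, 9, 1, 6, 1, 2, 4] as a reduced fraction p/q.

Using pₖ = aₖpₖ₋₁ + pₖ₋₂ and qₖ = aₖqₖ₋₁ + qₖ₋₂:
  k=0: a=4, p=4, q=1
  k=1: a=2, p=9, q=2
  k=2: a=9, p=85, q=19
  k=3: a=1, p=94, q=21
  k=4: a=6, p=649, q=145
  k=5: a=1, p=743, q=166
  k=6: a=2, p=2135, q=477
  k=7: a=4, p=9283, q=2074

9283/2074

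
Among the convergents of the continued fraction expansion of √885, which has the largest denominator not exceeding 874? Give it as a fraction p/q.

√885 = [29; 1, 2, 1, 58, …] (period length 4).
Convergents:
  p_0/q_0 = 29/1
  p_1/q_1 = 30/1
  p_2/q_2 = 89/3
  p_3/q_3 = 119/4
  p_4/q_4 = 6991/235
  p_5/q_5 = 7110/239
  p_6/q_6 = 21211/713
  p_7/q_7 = 28321/952
q_6 = 713 ≤ 874 < 952 = q_7, so the answer is 21211/713.

21211/713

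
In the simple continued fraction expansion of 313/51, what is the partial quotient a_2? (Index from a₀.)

3

313 = 6·51 + 7   →  a_0 = 6
51 = 7·7 + 2   →  a_1 = 7
7 = 3·2 + 1   →  a_2 = 3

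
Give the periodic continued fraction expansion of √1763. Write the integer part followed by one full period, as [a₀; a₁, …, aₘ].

[41; 1, 82]

a₀ = ⌊√1763⌋ = 41.
With m₀=0, d₀=1 and mₖ₊₁ = dₖaₖ − mₖ, dₖ₊₁ = (n − mₖ₊₁²)/dₖ, aₖ₊₁ = ⌊(a₀+mₖ₊₁)/dₖ₊₁⌋:
  k=1: m=41, d=82, a=1
  k=2: m=41, d=1, a=82
d=1 and a=2a₀=82 at k=2, so the next step gives (m, d) = (41, 82) again — its k=1 value — and the period has length 2.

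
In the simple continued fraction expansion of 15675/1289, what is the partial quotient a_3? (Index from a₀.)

2

15675 = 12·1289 + 207   →  a_0 = 12
1289 = 6·207 + 47   →  a_1 = 6
207 = 4·47 + 19   →  a_2 = 4
47 = 2·19 + 9   →  a_3 = 2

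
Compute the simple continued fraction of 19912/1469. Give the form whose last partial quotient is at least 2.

19912 = 13×1469 + 815
1469 = 1×815 + 654
815 = 1×654 + 161
654 = 4×161 + 10
161 = 16×10 + 1
10 = 10×1 + 0  (stop)
So 19912/1469 = [13; 1, 1, 4, 16, 10].

[13; 1, 1, 4, 16, 10]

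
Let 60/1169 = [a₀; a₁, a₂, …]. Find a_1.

19

60 = 0·1169 + 60   →  a_0 = 0
1169 = 19·60 + 29   →  a_1 = 19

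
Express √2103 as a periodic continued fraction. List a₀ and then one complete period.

a₀ = ⌊√2103⌋ = 45.
With m₀=0, d₀=1 and mₖ₊₁ = dₖaₖ − mₖ, dₖ₊₁ = (n − mₖ₊₁²)/dₖ, aₖ₊₁ = ⌊(a₀+mₖ₊₁)/dₖ₊₁⌋:
  k=1: m=45, d=78, a=1
  k=2: m=33, d=13, a=6
  k=3: m=45, d=6, a=15
  k=4: m=45, d=13, a=6
  k=5: m=33, d=78, a=1
  k=6: m=45, d=1, a=90
d=1 and a=2a₀=90 at k=6, so the next step gives (m, d) = (45, 78) again — its k=1 value — and the period has length 6.

[45; 1, 6, 15, 6, 1, 90]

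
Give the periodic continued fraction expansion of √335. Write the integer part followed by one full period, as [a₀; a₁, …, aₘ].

a₀ = ⌊√335⌋ = 18.
With m₀=0, d₀=1 and mₖ₊₁ = dₖaₖ − mₖ, dₖ₊₁ = (n − mₖ₊₁²)/dₖ, aₖ₊₁ = ⌊(a₀+mₖ₊₁)/dₖ₊₁⌋:
  k=1: m=18, d=11, a=3
  k=2: m=15, d=10, a=3
  k=3: m=15, d=11, a=3
  k=4: m=18, d=1, a=36
d=1 and a=2a₀=36 at k=4, so the next step gives (m, d) = (18, 11) again — its k=1 value — and the period has length 4.

[18; 3, 3, 3, 36]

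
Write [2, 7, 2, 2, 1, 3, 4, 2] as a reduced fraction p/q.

Fold from the inside: start with 2/1.
  4 + 1/2 = 9/2
  3 + 2/9 = 29/9
  1 + 9/29 = 38/29
  2 + 29/38 = 105/38
  2 + 38/105 = 248/105
  7 + 105/248 = 1841/248
  2 + 248/1841 = 3930/1841

3930/1841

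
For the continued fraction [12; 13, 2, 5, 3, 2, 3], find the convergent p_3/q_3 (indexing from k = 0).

1787/148

Using pₖ = aₖpₖ₋₁ + pₖ₋₂, qₖ = aₖqₖ₋₁ + qₖ₋₂ (with p₋₁=1, p₋₂=0, q₋₁=0, q₋₂=1):
  k=0: a=12, p=12, q=1
  k=1: a=13, p=157, q=13
  k=2: a=2, p=326, q=27
  k=3: a=5, p=1787, q=148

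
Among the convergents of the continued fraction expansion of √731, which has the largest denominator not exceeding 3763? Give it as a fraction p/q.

39447/1459

√731 = [27; 27, 54, …] (period length 2).
Convergents:
  p_0/q_0 = 27/1
  p_1/q_1 = 730/27
  p_2/q_2 = 39447/1459
  p_3/q_3 = 1065799/39420
q_2 = 1459 ≤ 3763 < 39420 = q_3, so the answer is 39447/1459.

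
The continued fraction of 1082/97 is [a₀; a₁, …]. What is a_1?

6

1082 = 11·97 + 15   →  a_0 = 11
97 = 6·15 + 7   →  a_1 = 6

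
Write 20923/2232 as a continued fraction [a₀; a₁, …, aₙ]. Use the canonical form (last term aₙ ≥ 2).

[9; 2, 1, 2, 17, 16]

20923 = 9·2232 + 835
2232 = 2·835 + 562
835 = 1·562 + 273
562 = 2·273 + 16
273 = 17·16 + 1
16 = 16·1 + 0  (stop)
So 20923/2232 = [9; 2, 1, 2, 17, 16].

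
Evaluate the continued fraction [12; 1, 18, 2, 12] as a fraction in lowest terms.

Fold from the inside: start with 12/1.
  2 + 1/12 = 25/12
  18 + 12/25 = 462/25
  1 + 25/462 = 487/462
  12 + 462/487 = 6306/487

6306/487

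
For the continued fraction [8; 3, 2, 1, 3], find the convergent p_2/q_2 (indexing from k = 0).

58/7

Using pₖ = aₖpₖ₋₁ + pₖ₋₂, qₖ = aₖqₖ₋₁ + qₖ₋₂ (with p₋₁=1, p₋₂=0, q₋₁=0, q₋₂=1):
  k=0: a=8, p=8, q=1
  k=1: a=3, p=25, q=3
  k=2: a=2, p=58, q=7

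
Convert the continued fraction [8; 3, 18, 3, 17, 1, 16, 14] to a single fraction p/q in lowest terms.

6108374/733529

Fold from the inside: start with 14/1.
  16 + 1/14 = 225/14
  1 + 14/225 = 239/225
  17 + 225/239 = 4288/239
  3 + 239/4288 = 13103/4288
  18 + 4288/13103 = 240142/13103
  3 + 13103/240142 = 733529/240142
  8 + 240142/733529 = 6108374/733529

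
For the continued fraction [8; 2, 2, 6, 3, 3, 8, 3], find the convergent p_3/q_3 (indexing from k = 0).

Using pₖ = aₖpₖ₋₁ + pₖ₋₂, qₖ = aₖqₖ₋₁ + qₖ₋₂ (with p₋₁=1, p₋₂=0, q₋₁=0, q₋₂=1):
  k=0: a=8, p=8, q=1
  k=1: a=2, p=17, q=2
  k=2: a=2, p=42, q=5
  k=3: a=6, p=269, q=32

269/32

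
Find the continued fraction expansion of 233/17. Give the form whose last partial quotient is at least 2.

233 = 13·17 + 12
17 = 1·12 + 5
12 = 2·5 + 2
5 = 2·2 + 1
2 = 2·1 + 0  (stop)
So 233/17 = [13; 1, 2, 2, 2].

[13; 1, 2, 2, 2]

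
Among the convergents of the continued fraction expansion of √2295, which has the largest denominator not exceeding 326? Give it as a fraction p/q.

√2295 = [47; 1, 9, 1, 1, 1, 9, 1, 94, …] (period length 8).
Convergents:
  p_0/q_0 = 47/1
  p_1/q_1 = 48/1
  p_2/q_2 = 479/10
  p_3/q_3 = 527/11
  p_4/q_4 = 1006/21
  p_5/q_5 = 1533/32
  p_6/q_6 = 14803/309
  p_7/q_7 = 16336/341
q_6 = 309 ≤ 326 < 341 = q_7, so the answer is 14803/309.

14803/309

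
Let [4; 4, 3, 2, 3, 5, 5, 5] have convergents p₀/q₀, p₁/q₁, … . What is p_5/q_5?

Using pₖ = aₖpₖ₋₁ + pₖ₋₂, qₖ = aₖqₖ₋₁ + qₖ₋₂ (with p₋₁=1, p₋₂=0, q₋₁=0, q₋₂=1):
  k=0: a=4, p=4, q=1
  k=1: a=4, p=17, q=4
  k=2: a=3, p=55, q=13
  k=3: a=2, p=127, q=30
  k=4: a=3, p=436, q=103
  k=5: a=5, p=2307, q=545

2307/545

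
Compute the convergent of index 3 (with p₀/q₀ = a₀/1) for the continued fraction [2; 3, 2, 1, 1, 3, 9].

Using pₖ = aₖpₖ₋₁ + pₖ₋₂, qₖ = aₖqₖ₋₁ + qₖ₋₂ (with p₋₁=1, p₋₂=0, q₋₁=0, q₋₂=1):
  k=0: a=2, p=2, q=1
  k=1: a=3, p=7, q=3
  k=2: a=2, p=16, q=7
  k=3: a=1, p=23, q=10

23/10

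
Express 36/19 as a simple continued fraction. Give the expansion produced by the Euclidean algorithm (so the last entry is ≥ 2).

36 = 1×19 + 17
19 = 1×17 + 2
17 = 8×2 + 1
2 = 2×1 + 0  (stop)
So 36/19 = [1; 1, 8, 2].

[1; 1, 8, 2]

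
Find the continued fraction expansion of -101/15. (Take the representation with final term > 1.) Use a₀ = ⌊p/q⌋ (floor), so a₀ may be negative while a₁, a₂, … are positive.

[-7; 3, 1, 3]

-101 = -7×15 + 4
15 = 3×4 + 3
4 = 1×3 + 1
3 = 3×1 + 0  (stop)
So -101/15 = [-7; 3, 1, 3].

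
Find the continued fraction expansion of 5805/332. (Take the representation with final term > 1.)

[17; 2, 16, 10]

5805 = 17*332 + 161
332 = 2*161 + 10
161 = 16*10 + 1
10 = 10*1 + 0  (stop)
So 5805/332 = [17; 2, 16, 10].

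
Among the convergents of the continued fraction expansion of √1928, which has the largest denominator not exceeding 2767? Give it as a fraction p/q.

42460/967

√1928 = [43; 1, 9, 1, 86, …] (period length 4).
Convergents:
  p_0/q_0 = 43/1
  p_1/q_1 = 44/1
  p_2/q_2 = 439/10
  p_3/q_3 = 483/11
  p_4/q_4 = 41977/956
  p_5/q_5 = 42460/967
  p_6/q_6 = 424117/9659
q_5 = 967 ≤ 2767 < 9659 = q_6, so the answer is 42460/967.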